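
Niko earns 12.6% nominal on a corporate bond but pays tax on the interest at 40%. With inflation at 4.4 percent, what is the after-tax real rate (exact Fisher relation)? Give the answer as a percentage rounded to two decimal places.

After-tax nominal return = 12.6% × (1 − 0.4) = 7.5600%.
1 + r = 1.07560 / 1.04400 = 1.030268
After-tax real rate = 1.030268 − 1 → 3.03%.

3.03%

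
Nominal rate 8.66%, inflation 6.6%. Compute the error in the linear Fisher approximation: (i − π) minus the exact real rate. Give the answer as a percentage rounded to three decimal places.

Approximate: r ≈ 8.660% − 6.600% = 2.0600%
Exact: (1 + 0.0866)/(1 + 0.0660) − 1 = 1.93246%
Error = 2.0600% − 1.93246% = 0.12754% → 0.128%.

0.128%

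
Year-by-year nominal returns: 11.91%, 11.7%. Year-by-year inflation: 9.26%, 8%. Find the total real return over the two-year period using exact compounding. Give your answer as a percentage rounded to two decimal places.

Nominal growth factor = 1.1191 × 1.1170 = 1.250035
Price-level growth factor = 1.0926 × 1.0800 = 1.180008
Real growth factor = 1.250035 / 1.180008 = 1.059344
Total real return = 1.059344 − 1 → 5.93%.

5.93%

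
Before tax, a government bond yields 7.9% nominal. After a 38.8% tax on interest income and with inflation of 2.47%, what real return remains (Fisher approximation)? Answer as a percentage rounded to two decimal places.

After-tax nominal return = 7.9% × (1 − 0.388) = 4.8348%.
r ≈ 4.8348% − 2.47% → 2.36%.

2.36%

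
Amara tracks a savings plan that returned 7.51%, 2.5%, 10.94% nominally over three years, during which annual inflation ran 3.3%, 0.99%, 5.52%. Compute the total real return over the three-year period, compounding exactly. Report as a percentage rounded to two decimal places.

Nominal growth factor = 1.0751 × 1.0250 × 1.1094 = 1.222534
Price-level growth factor = 1.0330 × 1.0099 × 1.0552 = 1.100813
Real growth factor = 1.222534 / 1.100813 = 1.110574
Total real return = 1.110574 − 1 → 11.06%.

11.06%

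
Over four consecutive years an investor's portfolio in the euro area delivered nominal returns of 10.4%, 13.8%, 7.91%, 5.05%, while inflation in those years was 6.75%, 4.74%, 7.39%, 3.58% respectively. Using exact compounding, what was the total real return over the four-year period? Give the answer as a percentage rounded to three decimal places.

Compound the nominal returns: 1.1040 × 1.1380 × 1.0791 × 1.0505 = 1.424194.
Compound inflation: 1.0675 × 1.0474 × 1.0739 × 1.0358 = 1.243713.
Deflate: 1.424194 / 1.243713 = 1.145114.
Total real return = 1.145114 − 1 → 14.511%.

14.511%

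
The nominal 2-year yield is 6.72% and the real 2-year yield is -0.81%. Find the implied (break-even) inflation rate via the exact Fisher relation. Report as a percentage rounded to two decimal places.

7.59%

(1 + π) = (1 + i)/(1 + r) = 1.06720 / 0.99190 = 1.075915
Break-even inflation = 1.075915 − 1 → 7.59%.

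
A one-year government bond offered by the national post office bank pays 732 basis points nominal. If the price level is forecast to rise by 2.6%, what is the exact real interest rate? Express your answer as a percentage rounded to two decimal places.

4.60%

1 + r = 1.07320 / 1.02600 = 1.046004
r = 1.046004 − 1 = 4.6004%, i.e. 4.60%.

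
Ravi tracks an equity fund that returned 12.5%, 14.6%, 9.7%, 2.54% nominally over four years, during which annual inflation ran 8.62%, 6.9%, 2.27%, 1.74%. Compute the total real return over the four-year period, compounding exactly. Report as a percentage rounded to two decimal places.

20.04%

Compound the nominal returns: 1.1250 × 1.1460 × 1.0970 × 1.0254 = 1.450231.
Compound inflation: 1.0862 × 1.0690 × 1.0227 × 1.0174 = 1.208168.
Deflate: 1.450231 / 1.208168 = 1.200355.
Total real return = 1.200355 − 1 → 20.04%.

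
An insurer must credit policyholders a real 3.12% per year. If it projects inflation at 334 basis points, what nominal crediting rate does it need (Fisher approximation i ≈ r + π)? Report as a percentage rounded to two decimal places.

6.46%

i ≈ r + π = 3.12% + 3.34% = 6.46%.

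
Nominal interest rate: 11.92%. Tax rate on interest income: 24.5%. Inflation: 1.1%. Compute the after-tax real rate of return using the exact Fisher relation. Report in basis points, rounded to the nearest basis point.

After-tax nominal return = 11.92% × (1 − 0.245) = 8.9996%.
1 + r = 1.089996 / 1.01100 = 1.078136
After-tax real rate = 1.078136 − 1 → 781 basis points.

781 basis points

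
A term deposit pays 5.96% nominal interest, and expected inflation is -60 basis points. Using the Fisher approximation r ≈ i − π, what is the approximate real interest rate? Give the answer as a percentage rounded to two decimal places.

r ≈ i − π = 5.96% − (-0.6%) = 6.56%.

6.56%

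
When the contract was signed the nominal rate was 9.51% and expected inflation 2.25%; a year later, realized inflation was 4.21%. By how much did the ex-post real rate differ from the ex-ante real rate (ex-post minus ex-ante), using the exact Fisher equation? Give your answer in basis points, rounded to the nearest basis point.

-201 basis points

Ex-ante: (1 + 0.0951)/(1 + 0.0225) − 1 = 7.1002%
Ex-post: (1 + 0.0951)/(1 + 0.0421) − 1 = 5.0859%
Difference (ex-post − ex-ante) = -2.0144% → -201 basis points.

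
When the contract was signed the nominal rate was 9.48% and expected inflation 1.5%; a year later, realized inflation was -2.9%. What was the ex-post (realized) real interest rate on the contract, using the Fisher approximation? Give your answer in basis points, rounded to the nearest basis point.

1238 basis points

Ex-post: 9.48% − (-2.9%) = 12.380%
So the realized real rate is 1238 basis points.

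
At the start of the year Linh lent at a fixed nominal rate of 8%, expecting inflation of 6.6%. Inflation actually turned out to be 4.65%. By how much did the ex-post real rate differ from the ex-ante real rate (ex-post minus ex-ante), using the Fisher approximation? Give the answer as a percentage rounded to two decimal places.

Ex-ante: 8% − 6.6% = 1.400%
Ex-post: 8% − 4.65% = 3.350%
Difference (ex-post − ex-ante) = 1.9500% → 1.95%.

1.95%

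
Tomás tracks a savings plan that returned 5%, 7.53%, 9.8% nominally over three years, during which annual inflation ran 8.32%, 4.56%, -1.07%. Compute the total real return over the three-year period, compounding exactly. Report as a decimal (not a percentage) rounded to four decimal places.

Nominal growth factor = 1.0500 × 1.0753 × 1.0980 = 1.239713
Price-level growth factor = 1.0832 × 1.0456 × 0.9893 = 1.120475
Real growth factor = 1.239713 / 1.120475 = 1.106418
Total real return = 1.106418 − 1 → 0.1064.

0.1064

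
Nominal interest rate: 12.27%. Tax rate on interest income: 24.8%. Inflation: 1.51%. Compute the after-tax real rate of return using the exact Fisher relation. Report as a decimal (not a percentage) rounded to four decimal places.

0.0760

After-tax nominal return = 12.27% × (1 − 0.248) = 9.22704%.
1 + r = 1.0922704 / 1.01510 = 1.076022
After-tax real rate = 1.076022 − 1 → 0.0760.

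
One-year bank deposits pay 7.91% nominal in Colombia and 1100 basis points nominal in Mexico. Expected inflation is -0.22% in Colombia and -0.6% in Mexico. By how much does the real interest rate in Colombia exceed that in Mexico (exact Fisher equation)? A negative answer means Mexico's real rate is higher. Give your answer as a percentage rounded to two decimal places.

-3.52%

Colombia: (1 + 0.0791)/(1 − 0.0022) − 1 = 8.1479%
Mexico: (1 + 0.1100)/(1 − 0.0060) − 1 = 11.6700%
Differential = 8.1479% − 11.6700% = -3.5221% → -3.52%.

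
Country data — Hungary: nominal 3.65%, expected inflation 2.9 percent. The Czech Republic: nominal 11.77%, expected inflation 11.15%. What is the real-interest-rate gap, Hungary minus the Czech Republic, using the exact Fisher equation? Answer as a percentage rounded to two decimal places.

Hungary: (1 + 0.0365)/(1 + 0.0290) − 1 = 0.7289%
The Czech Republic: (1 + 0.1177)/(1 + 0.1115) − 1 = 0.5578%
Differential = 0.7289% − 0.5578% = 0.1711% → 0.17%.

0.17%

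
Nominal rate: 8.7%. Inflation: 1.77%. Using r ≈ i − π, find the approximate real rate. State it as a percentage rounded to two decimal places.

r ≈ i − π = 8.7% − 1.77% = 6.93%.

6.93%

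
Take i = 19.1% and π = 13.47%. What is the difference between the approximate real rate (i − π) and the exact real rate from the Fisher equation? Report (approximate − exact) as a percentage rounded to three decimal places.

Approximate: r ≈ 19.100% − 13.470% = 5.6300%
Exact: (1 + 0.1910)/(1 + 0.1347) − 1 = 4.9617%
Error = 5.6300% − 4.9617% = 0.6683% → 0.668%.

0.668%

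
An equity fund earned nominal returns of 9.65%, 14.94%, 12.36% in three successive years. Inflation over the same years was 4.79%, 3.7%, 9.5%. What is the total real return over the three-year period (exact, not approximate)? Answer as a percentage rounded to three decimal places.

Compound the nominal returns: 1.0965 × 1.1494 × 1.1236 = 1.416092.
Compound inflation: 1.0479 × 1.0370 × 1.0950 = 1.189906.
Deflate: 1.416092 / 1.189906 = 1.190087.
Total real return = 1.190087 − 1 → 19.009%.

19.009%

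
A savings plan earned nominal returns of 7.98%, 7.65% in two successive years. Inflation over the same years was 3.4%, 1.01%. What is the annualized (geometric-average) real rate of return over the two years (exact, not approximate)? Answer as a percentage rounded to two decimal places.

5.50%

Compound the nominal returns: 1.0798 × 1.0765 = 1.16240470.
Compound inflation: 1.0340 × 1.0101 = 1.04444340.
Deflate: 1.16240470 / 1.04444340 = 1.11294178.
Annualized real rate = 1.11294178^(1/2) − 1 = 5.4961% → 5.50%.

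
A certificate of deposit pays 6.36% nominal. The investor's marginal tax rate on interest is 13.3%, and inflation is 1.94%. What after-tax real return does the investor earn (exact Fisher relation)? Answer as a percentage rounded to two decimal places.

3.51%

After-tax nominal return = 6.36% × (1 − 0.133) = 5.51412%.
1 + r = 1.0551412 / 1.01940 = 1.035061
After-tax real rate = 1.035061 − 1 → 3.51%.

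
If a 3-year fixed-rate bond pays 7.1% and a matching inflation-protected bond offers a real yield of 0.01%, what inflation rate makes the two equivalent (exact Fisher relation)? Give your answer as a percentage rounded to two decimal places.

(1 + π) = (1 + i)/(1 + r) = 1.07100 / 1.00010 = 1.070893
Break-even inflation = 1.070893 − 1 → 7.09%.

7.09%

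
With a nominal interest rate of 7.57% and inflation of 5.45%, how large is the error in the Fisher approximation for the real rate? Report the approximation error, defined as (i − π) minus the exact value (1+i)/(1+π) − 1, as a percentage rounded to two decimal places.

Approximate: r ≈ 7.570% − 5.450% = 2.1200%
Exact: (1 + 0.0757)/(1 + 0.0545) − 1 = 2.0104%
Error = 2.1200% − 2.0104% = 0.1096% → 0.11%.

0.11%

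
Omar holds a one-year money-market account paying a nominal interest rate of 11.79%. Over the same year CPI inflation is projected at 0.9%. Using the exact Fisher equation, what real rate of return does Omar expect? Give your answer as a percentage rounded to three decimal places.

1 + r = 1.11790 / 1.00900 = 1.107929
r = 1.107929 − 1 = 10.7929%, i.e. 10.793%.

10.793%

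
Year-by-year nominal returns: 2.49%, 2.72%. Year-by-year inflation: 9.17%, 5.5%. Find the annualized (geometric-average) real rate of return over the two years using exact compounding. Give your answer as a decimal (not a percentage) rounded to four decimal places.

Nominal growth factor = 1.0249 × 1.0272 = 1.05277728
Price-level growth factor = 1.0917 × 1.0550 = 1.15174350
Real growth factor = 1.05277728 / 1.15174350 = 0.91407269
Annualized real rate = 0.91407269^(1/2) − 1 = -4.3929% → -0.0439.

-0.0439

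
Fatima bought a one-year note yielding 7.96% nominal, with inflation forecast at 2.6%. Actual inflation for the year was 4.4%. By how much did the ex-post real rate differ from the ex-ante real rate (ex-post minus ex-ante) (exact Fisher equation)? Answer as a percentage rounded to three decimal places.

-1.814%

Ex-ante: (1 + 0.0796)/(1 + 0.0260) − 1 = 5.2242%
Ex-post: (1 + 0.0796)/(1 + 0.0440) − 1 = 3.4100%
Difference (ex-post − ex-ante) = -1.8142% → -1.814%.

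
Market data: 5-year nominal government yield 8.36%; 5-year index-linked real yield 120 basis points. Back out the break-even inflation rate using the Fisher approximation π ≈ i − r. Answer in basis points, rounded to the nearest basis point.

π ≈ i − r = 8.36% − 1.2% → 716 basis points.

716 basis points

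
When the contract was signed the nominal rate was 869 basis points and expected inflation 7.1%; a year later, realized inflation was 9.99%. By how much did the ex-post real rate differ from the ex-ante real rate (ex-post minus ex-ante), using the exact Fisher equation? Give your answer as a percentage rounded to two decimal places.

Ex-ante: (1 + 0.0869)/(1 + 0.0710) − 1 = 1.4846%
Ex-post: (1 + 0.0869)/(1 + 0.0999) − 1 = -1.1819%
Difference (ex-post − ex-ante) = -2.6665% → -2.67%.

-2.67%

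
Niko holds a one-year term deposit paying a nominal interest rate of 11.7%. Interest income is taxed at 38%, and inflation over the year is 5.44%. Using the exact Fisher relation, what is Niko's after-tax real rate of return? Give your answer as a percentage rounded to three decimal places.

After-tax nominal return = 11.7% × (1 − 0.38) = 7.2540%.
1 + r = 1.07254 / 1.05440 = 1.017204
After-tax real rate = 1.017204 − 1 → 1.720%.

1.720%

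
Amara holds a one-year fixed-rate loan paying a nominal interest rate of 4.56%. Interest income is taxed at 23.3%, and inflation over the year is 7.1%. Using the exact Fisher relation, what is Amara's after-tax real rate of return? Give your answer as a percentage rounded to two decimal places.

-3.36%

After-tax nominal return = 4.56% × (1 − 0.233) = 3.49752%.
1 + r = 1.0349752 / 1.07100 = 0.966363
After-tax real rate = 0.966363 − 1 → -3.36%.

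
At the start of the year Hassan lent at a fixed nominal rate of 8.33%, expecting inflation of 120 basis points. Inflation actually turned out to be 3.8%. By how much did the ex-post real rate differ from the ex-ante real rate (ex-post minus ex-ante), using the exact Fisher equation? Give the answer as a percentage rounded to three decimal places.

-2.681%

Ex-ante: (1 + 0.0833)/(1 + 0.0120) − 1 = 7.0455%
Ex-post: (1 + 0.0833)/(1 + 0.0380) − 1 = 4.3642%
Difference (ex-post − ex-ante) = -2.6813% → -2.681%.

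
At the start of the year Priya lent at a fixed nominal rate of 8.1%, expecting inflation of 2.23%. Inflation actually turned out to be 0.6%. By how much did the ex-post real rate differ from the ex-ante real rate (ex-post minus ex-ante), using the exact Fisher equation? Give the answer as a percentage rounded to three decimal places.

1.713%

Ex-ante: (1 + 0.0810)/(1 + 0.0223) − 1 = 5.7420%
Ex-post: (1 + 0.0810)/(1 + 0.0060) − 1 = 7.4553%
Difference (ex-post − ex-ante) = 1.7133% → 1.713%.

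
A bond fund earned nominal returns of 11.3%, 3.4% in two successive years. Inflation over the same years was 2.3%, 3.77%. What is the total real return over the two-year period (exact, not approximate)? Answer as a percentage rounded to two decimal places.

Compound the nominal returns: 1.1130 × 1.0340 = 1.150842.
Compound inflation: 1.0230 × 1.0377 = 1.061567.
Deflate: 1.150842 / 1.061567 = 1.084097.
Total real return = 1.084097 − 1 → 8.41%.

8.41%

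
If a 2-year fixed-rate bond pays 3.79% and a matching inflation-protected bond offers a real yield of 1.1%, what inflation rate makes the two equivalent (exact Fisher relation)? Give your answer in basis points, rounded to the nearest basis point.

266 basis points

(1 + π) = (1 + i)/(1 + r) = 1.03790 / 1.01100 = 1.026607
Break-even inflation = 1.026607 − 1 → 266 basis points.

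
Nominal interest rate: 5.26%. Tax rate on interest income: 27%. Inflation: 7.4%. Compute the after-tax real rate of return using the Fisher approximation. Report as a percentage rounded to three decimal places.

-3.560%

After-tax nominal return = 5.26% × (1 − 0.27) = 3.8398%.
r ≈ 3.8398% − 7.4% → -3.560%.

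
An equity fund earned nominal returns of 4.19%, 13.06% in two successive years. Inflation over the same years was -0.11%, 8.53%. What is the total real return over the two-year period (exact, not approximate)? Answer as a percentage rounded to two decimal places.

Nominal growth factor = 1.0419 × 1.1306 = 1.177972
Price-level growth factor = 0.9989 × 1.0853 = 1.084106
Real growth factor = 1.177972 / 1.084106 = 1.086584
Total real return = 1.086584 − 1 → 8.66%.

8.66%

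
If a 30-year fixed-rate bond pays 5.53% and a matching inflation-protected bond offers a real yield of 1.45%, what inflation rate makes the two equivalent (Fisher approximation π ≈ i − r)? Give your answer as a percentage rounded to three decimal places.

π ≈ i − r = 5.53% − 1.45% → 4.080%.

4.080%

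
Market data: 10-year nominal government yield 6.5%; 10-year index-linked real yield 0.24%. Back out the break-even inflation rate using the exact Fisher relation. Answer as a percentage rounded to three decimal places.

6.245%

(1 + π) = (1 + i)/(1 + r) = 1.06500 / 1.00240 = 1.062450
Break-even inflation = 1.062450 − 1 → 6.245%.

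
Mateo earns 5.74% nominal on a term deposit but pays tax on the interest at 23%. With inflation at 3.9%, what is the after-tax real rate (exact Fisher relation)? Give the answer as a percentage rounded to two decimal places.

After-tax nominal return = 5.74% × (1 − 0.23) = 4.4198%.
1 + r = 1.044198 / 1.03900 = 1.005003
After-tax real rate = 1.005003 − 1 → 0.50%.

0.50%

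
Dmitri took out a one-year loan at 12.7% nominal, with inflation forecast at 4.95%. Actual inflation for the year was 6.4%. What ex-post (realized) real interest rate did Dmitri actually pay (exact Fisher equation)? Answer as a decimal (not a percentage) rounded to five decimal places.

Ex-post: (1 + 0.1270)/(1 + 0.0640) − 1 = 5.9211%
So the realized real rate is 0.05921.

0.05921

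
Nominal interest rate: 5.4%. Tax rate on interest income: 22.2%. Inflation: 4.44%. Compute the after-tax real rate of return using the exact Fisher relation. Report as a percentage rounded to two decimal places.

-0.23%

After-tax nominal return = 5.4% × (1 − 0.222) = 4.2012%.
1 + r = 1.042012 / 1.04440 = 0.997714
After-tax real rate = 0.997714 − 1 → -0.23%.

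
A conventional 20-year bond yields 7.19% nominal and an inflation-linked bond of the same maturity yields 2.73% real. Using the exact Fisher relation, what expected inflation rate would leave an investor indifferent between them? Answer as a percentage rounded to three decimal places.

4.341%

(1 + π) = (1 + i)/(1 + r) = 1.07190 / 1.02730 = 1.0434148
Break-even inflation = 1.0434148 − 1 → 4.341%.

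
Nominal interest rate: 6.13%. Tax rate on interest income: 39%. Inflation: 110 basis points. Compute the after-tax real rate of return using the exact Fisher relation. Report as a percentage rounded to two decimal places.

After-tax nominal return = 6.13% × (1 − 0.39) = 3.7393%.
1 + r = 1.037393 / 1.01100 = 1.026106
After-tax real rate = 1.026106 − 1 → 2.61%.

2.61%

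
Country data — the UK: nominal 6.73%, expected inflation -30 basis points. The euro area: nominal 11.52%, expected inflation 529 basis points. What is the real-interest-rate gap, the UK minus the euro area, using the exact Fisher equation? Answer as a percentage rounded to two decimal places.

The UK: (1 + 0.0673)/(1 − 0.0030) − 1 = 7.0512%
The euro area: (1 + 0.1152)/(1 + 0.0529) − 1 = 5.9170%
Differential = 7.0512% − 5.9170% = 1.1342% → 1.13%.

1.13%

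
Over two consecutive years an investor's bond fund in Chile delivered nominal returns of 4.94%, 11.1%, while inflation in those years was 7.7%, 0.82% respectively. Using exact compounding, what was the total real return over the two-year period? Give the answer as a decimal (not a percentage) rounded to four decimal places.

0.0737

Compound the nominal returns: 1.0494 × 1.1110 = 1.165883.
Compound inflation: 1.0770 × 1.0082 = 1.085831.
Deflate: 1.165883 / 1.085831 = 1.073724.
Total real return = 1.073724 − 1 → 0.0737.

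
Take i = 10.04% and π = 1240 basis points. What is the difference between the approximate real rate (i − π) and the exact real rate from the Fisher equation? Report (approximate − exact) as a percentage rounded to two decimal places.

Approximate: r ≈ 10.040% − 12.400% = -2.3600%
Exact: (1 + 0.1004)/(1 + 0.1240) − 1 = -2.0996%
Error = -2.3600% − (-2.0996%) = -0.2604% → -0.26%.

-0.26%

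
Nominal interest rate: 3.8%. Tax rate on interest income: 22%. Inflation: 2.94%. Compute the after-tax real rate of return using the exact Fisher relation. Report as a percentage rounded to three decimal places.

After-tax nominal return = 3.8% × (1 − 0.22) = 2.9640%.
1 + r = 1.02964 / 1.02940 = 1.000233
After-tax real rate = 1.000233 − 1 → 0.023%.

0.023%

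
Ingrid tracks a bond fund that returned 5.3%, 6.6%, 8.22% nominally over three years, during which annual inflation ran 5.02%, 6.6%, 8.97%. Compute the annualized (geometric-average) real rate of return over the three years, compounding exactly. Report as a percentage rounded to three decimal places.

Nominal growth factor = 1.0530 × 1.0660 × 1.0822 = 1.21476734
Price-level growth factor = 1.0502 × 1.0660 × 1.0897 = 1.21993353
Real growth factor = 1.21476734 / 1.21993353 = 0.99576518
Annualized real rate = 0.99576518^(1/3) − 1 = -0.1414% → -0.141%.

-0.141%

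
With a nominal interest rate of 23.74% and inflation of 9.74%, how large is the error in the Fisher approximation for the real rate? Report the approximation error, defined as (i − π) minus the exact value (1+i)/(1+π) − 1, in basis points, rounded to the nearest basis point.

124 basis points

Approximate: r ≈ 23.740% − 9.740% = 14.0000%
Exact: (1 + 0.2374)/(1 + 0.0974) − 1 = 12.7574%
Error = 14.0000% − 12.7574% = 1.2426% → 124 basis points.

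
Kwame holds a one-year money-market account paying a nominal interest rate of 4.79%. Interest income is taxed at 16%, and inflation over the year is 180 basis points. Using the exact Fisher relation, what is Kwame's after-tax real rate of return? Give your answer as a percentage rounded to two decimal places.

After-tax nominal return = 4.79% × (1 − 0.16) = 4.0236%.
1 + r = 1.040236 / 1.01800 = 1.021843
After-tax real rate = 1.021843 − 1 → 2.18%.

2.18%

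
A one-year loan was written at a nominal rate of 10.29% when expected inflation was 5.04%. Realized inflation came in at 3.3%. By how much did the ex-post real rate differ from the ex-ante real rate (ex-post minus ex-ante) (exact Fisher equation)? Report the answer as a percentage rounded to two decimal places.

Ex-ante: (1 + 0.1029)/(1 + 0.0504) − 1 = 4.9981%
Ex-post: (1 + 0.1029)/(1 + 0.0330) − 1 = 6.7667%
Difference (ex-post − ex-ante) = 1.7686% → 1.77%.

1.77%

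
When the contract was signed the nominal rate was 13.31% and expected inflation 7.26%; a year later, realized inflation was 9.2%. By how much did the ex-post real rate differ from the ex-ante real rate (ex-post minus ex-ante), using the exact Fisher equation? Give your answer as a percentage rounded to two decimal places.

Ex-ante: (1 + 0.1331)/(1 + 0.0726) − 1 = 5.6405%
Ex-post: (1 + 0.1331)/(1 + 0.0920) − 1 = 3.7637%
Difference (ex-post − ex-ante) = -1.8768% → -1.88%.

-1.88%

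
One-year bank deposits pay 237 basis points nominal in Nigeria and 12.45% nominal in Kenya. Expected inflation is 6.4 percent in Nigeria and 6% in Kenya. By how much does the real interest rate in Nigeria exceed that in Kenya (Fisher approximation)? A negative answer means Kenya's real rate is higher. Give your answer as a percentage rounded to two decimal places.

Nigeria: 2.37% − 6.4% = -4.030%
Kenya: 12.45% − 6% = 6.450%
Differential = -10.480% → -10.48%.

-10.48%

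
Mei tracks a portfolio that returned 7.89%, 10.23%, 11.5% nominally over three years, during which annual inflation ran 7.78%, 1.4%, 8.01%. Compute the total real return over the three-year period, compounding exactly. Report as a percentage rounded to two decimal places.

12.34%

Compound the nominal returns: 1.0789 × 1.1023 × 1.1150 = 1.326038.
Compound inflation: 1.0778 × 1.0140 × 1.0801 = 1.180430.
Deflate: 1.326038 / 1.180430 = 1.123352.
Total real return = 1.123352 − 1 → 12.34%.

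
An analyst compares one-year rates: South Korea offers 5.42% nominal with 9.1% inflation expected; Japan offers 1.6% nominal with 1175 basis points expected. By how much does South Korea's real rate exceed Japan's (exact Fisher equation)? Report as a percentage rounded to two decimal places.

South Korea: (1 + 0.0542)/(1 + 0.0910) − 1 = -3.3731%
Japan: (1 + 0.0160)/(1 + 0.1175) − 1 = -9.0828%
Differential = -3.3731% − (-9.0828%) = 5.7097% → 5.71%.

5.71%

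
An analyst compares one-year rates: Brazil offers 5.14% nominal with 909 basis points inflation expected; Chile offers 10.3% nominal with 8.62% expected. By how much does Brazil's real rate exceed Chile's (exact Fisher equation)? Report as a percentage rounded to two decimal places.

-5.17%

Brazil: (1 + 0.0514)/(1 + 0.0909) − 1 = -3.6209%
Chile: (1 + 0.1030)/(1 + 0.0862) − 1 = 1.5467%
Differential = -3.6209% − 1.5467% = -5.1675% → -5.17%.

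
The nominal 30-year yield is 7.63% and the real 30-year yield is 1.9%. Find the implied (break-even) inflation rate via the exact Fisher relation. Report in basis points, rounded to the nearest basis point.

(1 + π) = (1 + i)/(1 + r) = 1.07630 / 1.01900 = 1.056232
Break-even inflation = 1.056232 − 1 → 562 basis points.

562 basis points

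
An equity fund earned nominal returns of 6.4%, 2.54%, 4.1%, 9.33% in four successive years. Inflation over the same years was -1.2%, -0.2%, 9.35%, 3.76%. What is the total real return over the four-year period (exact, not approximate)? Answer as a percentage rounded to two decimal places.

10.99%

Compound the nominal returns: 1.0640 × 1.0254 × 1.0410 × 1.0933 = 1.241724.
Compound inflation: 0.9880 × 0.9980 × 1.0935 × 1.0376 = 1.118758.
Deflate: 1.241724 / 1.118758 = 1.109913.
Total real return = 1.109913 − 1 → 10.99%.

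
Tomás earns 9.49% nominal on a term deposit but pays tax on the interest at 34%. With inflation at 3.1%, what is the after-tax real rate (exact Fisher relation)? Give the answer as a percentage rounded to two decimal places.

3.07%

After-tax nominal return = 9.49% × (1 − 0.34) = 6.2634%.
1 + r = 1.062634 / 1.03100 = 1.030683
After-tax real rate = 1.030683 − 1 → 3.07%.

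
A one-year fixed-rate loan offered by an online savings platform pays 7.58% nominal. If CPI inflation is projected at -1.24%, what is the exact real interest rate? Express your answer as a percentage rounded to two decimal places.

By the Fisher relation, 1 + r = (1 + i)/(1 + π).
1 + r = 1.07580 / 0.98760 = 1.089307
r = 1.089307 − 1 = 8.9307%, i.e. 8.93%.

8.93%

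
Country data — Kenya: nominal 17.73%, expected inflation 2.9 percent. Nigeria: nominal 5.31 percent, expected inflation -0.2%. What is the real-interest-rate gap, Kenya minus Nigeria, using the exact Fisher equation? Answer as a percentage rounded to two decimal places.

Kenya: (1 + 0.1773)/(1 + 0.0290) − 1 = 14.4121%
Nigeria: (1 + 0.0531)/(1 − 0.0020) − 1 = 5.5210%
Differential = 14.4121% − 5.5210% = 8.8910% → 8.89%.

8.89%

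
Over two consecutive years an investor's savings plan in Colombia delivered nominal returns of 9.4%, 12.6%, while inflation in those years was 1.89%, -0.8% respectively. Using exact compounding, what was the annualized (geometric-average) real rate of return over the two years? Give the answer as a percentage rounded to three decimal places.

Compound the nominal returns: 1.0940 × 1.1260 = 1.23184400.
Compound inflation: 1.0189 × 0.9920 = 1.01074880.
Deflate: 1.23184400 / 1.01074880 = 1.21874396.
Annualized real rate = 1.21874396^(1/2) − 1 = 10.3967% → 10.397%.

10.397%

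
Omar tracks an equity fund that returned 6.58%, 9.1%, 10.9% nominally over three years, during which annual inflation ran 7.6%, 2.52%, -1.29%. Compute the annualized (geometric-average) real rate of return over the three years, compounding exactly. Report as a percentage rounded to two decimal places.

Compound the nominal returns: 1.0658 × 1.0910 × 1.1090 = 1.28953167.
Compound inflation: 1.0760 × 1.0252 × 0.9871 = 1.08888501.
Deflate: 1.28953167 / 1.08888501 = 1.18426799.
Annualized real rate = 1.18426799^(1/3) − 1 = 5.7994% → 5.80%.

5.80%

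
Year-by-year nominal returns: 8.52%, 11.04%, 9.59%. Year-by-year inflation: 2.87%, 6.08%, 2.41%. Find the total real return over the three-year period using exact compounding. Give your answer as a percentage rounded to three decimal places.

Nominal growth factor = 1.0852 × 1.1104 × 1.0959 = 1.320566
Price-level growth factor = 1.0287 × 1.0608 × 1.0241 = 1.117544
Real growth factor = 1.320566 / 1.117544 = 1.181668
Total real return = 1.181668 − 1 → 18.167%.

18.167%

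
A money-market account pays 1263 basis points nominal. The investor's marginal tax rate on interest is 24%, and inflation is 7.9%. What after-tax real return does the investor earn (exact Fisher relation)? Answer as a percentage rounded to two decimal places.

After-tax nominal return = 12.63% × (1 − 0.24) = 9.5988%.
1 + r = 1.095988 / 1.07900 = 1.015744
After-tax real rate = 1.015744 − 1 → 1.57%.

1.57%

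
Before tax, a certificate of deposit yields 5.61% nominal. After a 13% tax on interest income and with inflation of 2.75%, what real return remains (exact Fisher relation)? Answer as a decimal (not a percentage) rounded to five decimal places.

0.02074

After-tax nominal return = 5.61% × (1 − 0.13) = 4.8807%.
1 + r = 1.048807 / 1.02750 = 1.020737
After-tax real rate = 1.020737 − 1 → 0.02074.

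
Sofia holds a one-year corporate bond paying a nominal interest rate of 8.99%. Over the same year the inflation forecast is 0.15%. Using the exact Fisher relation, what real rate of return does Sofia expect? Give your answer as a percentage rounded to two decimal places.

By the Fisher relation, 1 + r = (1 + i)/(1 + π).
1 + r = 1.08990 / 1.00150 = 1.088268
r = 1.088268 − 1 = 8.8268%, i.e. 8.83%.

8.83%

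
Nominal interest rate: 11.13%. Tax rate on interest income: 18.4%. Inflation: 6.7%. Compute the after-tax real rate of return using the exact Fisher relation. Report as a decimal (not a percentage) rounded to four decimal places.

After-tax nominal return = 11.13% × (1 − 0.184) = 9.08208%.
1 + r = 1.0908208 / 1.06700 = 1.022325
After-tax real rate = 1.022325 − 1 → 0.0223.

0.0223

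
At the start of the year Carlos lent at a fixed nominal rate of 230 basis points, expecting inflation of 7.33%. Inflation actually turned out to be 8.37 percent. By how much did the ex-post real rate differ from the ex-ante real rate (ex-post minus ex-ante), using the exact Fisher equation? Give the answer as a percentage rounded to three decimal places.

-0.915%

Ex-ante: (1 + 0.0230)/(1 + 0.0733) − 1 = -4.6865%
Ex-post: (1 + 0.0230)/(1 + 0.0837) − 1 = -5.6012%
Difference (ex-post − ex-ante) = -0.9147% → -0.915%.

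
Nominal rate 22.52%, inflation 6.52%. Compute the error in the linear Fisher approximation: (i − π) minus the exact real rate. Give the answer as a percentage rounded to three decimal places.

0.979%

Approximate: r ≈ 22.520% − 6.520% = 16.0000%
Exact: (1 + 0.2252)/(1 + 0.0652) − 1 = 15.0207%
Error = 16.0000% − 15.0207% = 0.9793% → 0.979%.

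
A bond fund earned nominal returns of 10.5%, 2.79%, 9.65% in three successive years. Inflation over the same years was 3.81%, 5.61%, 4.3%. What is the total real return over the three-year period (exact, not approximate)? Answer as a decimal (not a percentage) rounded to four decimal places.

0.0892

Compound the nominal returns: 1.1050 × 1.0279 × 1.0965 = 1.245437.
Compound inflation: 1.0381 × 1.0561 × 1.0430 = 1.143480.
Deflate: 1.245437 / 1.143480 = 1.089164.
Total real return = 1.089164 − 1 → 0.0892.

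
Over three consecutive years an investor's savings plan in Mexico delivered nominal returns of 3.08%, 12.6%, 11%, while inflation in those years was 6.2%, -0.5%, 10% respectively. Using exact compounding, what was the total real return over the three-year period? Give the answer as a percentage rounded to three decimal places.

Nominal growth factor = 1.0308 × 1.1260 × 1.1100 = 1.288356
Price-level growth factor = 1.0620 × 0.9950 × 1.1000 = 1.162359
Real growth factor = 1.288356 / 1.162359 = 1.108397
Total real return = 1.108397 − 1 → 10.840%.

10.840%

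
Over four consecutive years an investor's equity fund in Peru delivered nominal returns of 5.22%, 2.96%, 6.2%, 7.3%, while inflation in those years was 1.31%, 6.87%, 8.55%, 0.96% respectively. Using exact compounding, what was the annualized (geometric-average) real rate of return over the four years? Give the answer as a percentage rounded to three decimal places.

Compound the nominal returns: 1.0522 × 1.0296 × 1.0620 × 1.0730 = 1.23449993.
Compound inflation: 1.0131 × 1.0687 × 1.0855 × 1.0096 = 1.18655342.
Deflate: 1.23449993 / 1.18655342 = 1.04040822.
Annualized real rate = 1.04040822^(1/4) − 1 = 0.9952% → 0.995%.

0.995%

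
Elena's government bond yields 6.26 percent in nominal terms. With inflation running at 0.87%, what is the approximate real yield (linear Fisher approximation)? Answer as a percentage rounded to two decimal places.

r ≈ i − π = 6.26% − 0.87% = 5.39%.

5.39%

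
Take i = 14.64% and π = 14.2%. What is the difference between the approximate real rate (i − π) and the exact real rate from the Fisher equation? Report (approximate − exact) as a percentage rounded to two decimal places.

0.05%

Approximate: r ≈ 14.640% − 14.200% = 0.4400%
Exact: (1 + 0.1464)/(1 + 0.1420) − 1 = 0.3853%
Error = 0.4400% − 0.3853% = 0.0547% → 0.05%.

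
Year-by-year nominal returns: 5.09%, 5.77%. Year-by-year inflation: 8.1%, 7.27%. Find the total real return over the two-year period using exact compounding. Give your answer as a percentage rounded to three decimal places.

Compound the nominal returns: 1.0509 × 1.0577 = 1.111537.
Compound inflation: 1.0810 × 1.0727 = 1.159589.
Deflate: 1.111537 / 1.159589 = 0.958561.
Total real return = 0.958561 − 1 → -4.144%.

-4.144%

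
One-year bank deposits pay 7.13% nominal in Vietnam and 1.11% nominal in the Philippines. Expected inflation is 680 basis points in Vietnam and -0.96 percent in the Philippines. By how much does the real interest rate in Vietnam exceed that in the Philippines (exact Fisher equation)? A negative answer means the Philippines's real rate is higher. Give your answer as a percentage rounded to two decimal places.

Vietnam: (1 + 0.0713)/(1 + 0.0680) − 1 = 0.3090%
The Philippines: (1 + 0.0111)/(1 − 0.0096) − 1 = 2.0901%
Differential = 0.3090% − 2.0901% = -1.7811% → -1.78%.

-1.78%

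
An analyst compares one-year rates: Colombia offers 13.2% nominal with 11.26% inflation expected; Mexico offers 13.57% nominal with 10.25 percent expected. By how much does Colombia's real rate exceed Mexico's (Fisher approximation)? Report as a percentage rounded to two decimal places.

-1.38%

Colombia: 13.2% − 11.26% = 1.940%
Mexico: 13.57% − 10.25% = 3.320%
Differential = -1.380% → -1.38%.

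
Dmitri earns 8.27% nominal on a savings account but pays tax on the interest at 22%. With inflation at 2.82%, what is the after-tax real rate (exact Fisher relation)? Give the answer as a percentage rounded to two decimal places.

After-tax nominal return = 8.27% × (1 − 0.22) = 6.4506%.
1 + r = 1.064506 / 1.02820 = 1.035310
After-tax real rate = 1.035310 − 1 → 3.53%.

3.53%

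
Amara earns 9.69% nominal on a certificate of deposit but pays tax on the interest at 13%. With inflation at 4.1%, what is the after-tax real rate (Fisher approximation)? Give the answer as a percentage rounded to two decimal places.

After-tax nominal return = 9.69% × (1 − 0.13) = 8.4303%.
r ≈ 8.4303% − 4.1% → 4.33%.

4.33%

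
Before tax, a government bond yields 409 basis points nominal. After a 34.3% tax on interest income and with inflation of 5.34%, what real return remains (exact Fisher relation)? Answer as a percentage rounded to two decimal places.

-2.52%

After-tax nominal return = 4.09% × (1 − 0.343) = 2.68713%.
1 + r = 1.0268713 / 1.05340 = 0.974816
After-tax real rate = 0.974816 − 1 → -2.52%.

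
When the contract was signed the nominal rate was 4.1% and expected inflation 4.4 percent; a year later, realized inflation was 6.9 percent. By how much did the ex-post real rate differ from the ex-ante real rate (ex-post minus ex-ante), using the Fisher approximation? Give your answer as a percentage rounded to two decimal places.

-2.50%

Ex-ante: 4.1% − 4.4% = -0.300%
Ex-post: 4.1% − 6.9% = -2.800%
Difference (ex-post − ex-ante) = -2.5000% → -2.50%.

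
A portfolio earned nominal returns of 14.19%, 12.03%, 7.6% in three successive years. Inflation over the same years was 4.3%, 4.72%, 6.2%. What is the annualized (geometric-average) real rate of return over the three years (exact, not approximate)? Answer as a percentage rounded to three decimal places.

Compound the nominal returns: 1.1419 × 1.1203 × 1.0760 = 1.37649513.
Compound inflation: 1.0430 × 1.0472 × 1.0620 = 1.15994784.
Deflate: 1.37649513 / 1.15994784 = 1.18668710.
Annualized real rate = 1.18668710^(1/3) − 1 = 5.8714% → 5.871%.

5.871%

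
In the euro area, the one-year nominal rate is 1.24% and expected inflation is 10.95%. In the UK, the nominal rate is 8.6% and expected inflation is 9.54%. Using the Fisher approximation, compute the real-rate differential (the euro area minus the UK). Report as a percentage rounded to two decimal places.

The euro area: 1.24% − 10.95% = -9.710%
The UK: 8.6% − 9.54% = -0.940%
Differential = -8.770% → -8.77%.

-8.77%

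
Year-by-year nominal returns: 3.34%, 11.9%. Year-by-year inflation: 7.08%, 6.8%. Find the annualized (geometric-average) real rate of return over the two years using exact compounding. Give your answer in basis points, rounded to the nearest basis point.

Nominal growth factor = 1.0334 × 1.1190 = 1.15637460
Price-level growth factor = 1.0708 × 1.0680 = 1.14361440
Real growth factor = 1.15637460 / 1.14361440 = 1.01115778
Annualized real rate = 1.01115778^(1/2) − 1 = 0.5563% → 56 basis points.

56 basis points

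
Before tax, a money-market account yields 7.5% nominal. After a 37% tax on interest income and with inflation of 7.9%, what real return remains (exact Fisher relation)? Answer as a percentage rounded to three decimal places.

-2.943%

After-tax nominal return = 7.5% × (1 − 0.37) = 4.7250%.
1 + r = 1.04725 / 1.07900 = 0.9705746
After-tax real rate = 0.9705746 − 1 → -2.943%.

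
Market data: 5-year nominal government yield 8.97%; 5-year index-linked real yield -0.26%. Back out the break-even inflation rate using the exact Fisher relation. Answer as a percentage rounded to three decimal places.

(1 + π) = (1 + i)/(1 + r) = 1.08970 / 0.99740 = 1.092541
Break-even inflation = 1.092541 − 1 → 9.254%.

9.254%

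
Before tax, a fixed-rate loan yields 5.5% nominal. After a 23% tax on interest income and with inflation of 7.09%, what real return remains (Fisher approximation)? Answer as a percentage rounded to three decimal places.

After-tax nominal return = 5.5% × (1 − 0.23) = 4.2350%.
r ≈ 4.2350% − 7.09% → -2.855%.

-2.855%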